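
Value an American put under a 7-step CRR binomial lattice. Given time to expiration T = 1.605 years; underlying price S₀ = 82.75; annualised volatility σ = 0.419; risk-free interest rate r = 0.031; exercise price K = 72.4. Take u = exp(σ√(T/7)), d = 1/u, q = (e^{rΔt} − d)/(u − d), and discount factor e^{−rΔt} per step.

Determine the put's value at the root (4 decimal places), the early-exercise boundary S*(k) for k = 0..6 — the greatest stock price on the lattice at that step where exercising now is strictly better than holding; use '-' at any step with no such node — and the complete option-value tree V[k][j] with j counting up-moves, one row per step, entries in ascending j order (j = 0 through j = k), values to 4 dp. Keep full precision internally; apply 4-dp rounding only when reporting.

price = 10.2758
boundary = - - - - 37.0879 45.3280 55.3988
tree:
10.2758
14.7254 5.3676
20.4872 8.3916 2.0073
27.4952 12.8226 3.4759 0.3663
35.3121 19.0169 5.9674 0.6930 0.0000
42.0542 27.0720 10.1380 1.3111 0.0000 0.0000
47.5707 35.3121 17.0012 2.4805 0.0000 0.0000 0.0000
52.0843 42.0542 27.0720 4.6929 0.0000 0.0000 0.0000 0.0000

Δt=0.22929  u=1.22218  d=0.81821  q=0.46767  discount=0.99292
step 7 (expiry): payoffs max(K−S,0) = 52.0843 42.0542 27.0720 4.6929 0.0000 0.0000 0.0000 0.0000
step 6: (k=6,j=0): S=24.8293, (K−S)⁺=47.5707, hold=47.0579 ⇒ V=47.5707 exercise | (k=6,j=1): S=37.0879, (K−S)⁺=35.3121, hold=34.7993 ⇒ V=35.3121 exercise | (k=6,j=2): S=55.3988, (K−S)⁺=17.0012, hold=16.4884 ⇒ V=17.0012 exercise | (k=6,j=3): S=82.7500, (K−S)⁺=0.0000, hold=2.4805 ⇒ V=2.4805 continue | (k=6,j=4): S=123.6049, (K−S)⁺=0.0000, hold=0.0000 ⇒ V=0.0000 continue | (k=6,j=5): S=184.6305, (K−S)⁺=0.0000, hold=0.0000 ⇒ V=0.0000 continue | (k=6,j=6): S=275.7852, (K−S)⁺=0.0000, hold=0.0000 ⇒ V=0.0000 continue  boundary S*=55.3988
step 5: (k=5,j=0): S=30.3458, (K−S)⁺=42.0542, hold=41.5414 ⇒ V=42.0542 exercise | (k=5,j=1): S=45.3280, (K−S)⁺=27.0720, hold=26.5592 ⇒ V=27.0720 exercise | (k=5,j=2): S=67.7071, (K−S)⁺=4.6929, hold=10.1380 ⇒ V=10.1380 continue | (k=5,j=3): S=101.1351, (K−S)⁺=0.0000, hold=1.3111 ⇒ V=1.3111 continue | (k=5,j=4): S=151.0670, (K−S)⁺=0.0000, hold=0.0000 ⇒ V=0.0000 continue | (k=5,j=5): S=225.6510, (K−S)⁺=0.0000, hold=0.0000 ⇒ V=0.0000 continue  boundary S*=45.3280
step 4: (k=4,j=0): S=37.0879, (K−S)⁺=35.3121, hold=34.7993 ⇒ V=35.3121 exercise | (k=4,j=1): S=55.3988, (K−S)⁺=17.0012, hold=19.0169 ⇒ V=19.0169 continue | (k=4,j=2): S=82.7500, (K−S)⁺=0.0000, hold=5.9674 ⇒ V=5.9674 continue | (k=4,j=3): S=123.6049, (K−S)⁺=0.0000, hold=0.6930 ⇒ V=0.6930 continue | (k=4,j=4): S=184.6305, (K−S)⁺=0.0000, hold=0.0000 ⇒ V=0.0000 continue  boundary S*=37.0879
step 3: (k=3,j=0): S=45.3280, (K−S)⁺=27.0720, hold=27.4952 ⇒ V=27.4952 continue | (k=3,j=1): S=67.7071, (K−S)⁺=4.6929, hold=12.8226 ⇒ V=12.8226 continue | (k=3,j=2): S=101.1351, (K−S)⁺=0.0000, hold=3.4759 ⇒ V=3.4759 continue | (k=3,j=3): S=151.0670, (K−S)⁺=0.0000, hold=0.3663 ⇒ V=0.3663 continue  boundary S*=-
step 2: (k=2,j=0): S=55.3988, (K−S)⁺=17.0012, hold=20.4872 ⇒ V=20.4872 continue | (k=2,j=1): S=82.7500, (K−S)⁺=0.0000, hold=8.3916 ⇒ V=8.3916 continue | (k=2,j=2): S=123.6049, (K−S)⁺=0.0000, hold=2.0073 ⇒ V=2.0073 continue  boundary S*=-
step 1: (k=1,j=0): S=67.7071, (K−S)⁺=4.6929, hold=14.7254 ⇒ V=14.7254 continue | (k=1,j=1): S=101.1351, (K−S)⁺=0.0000, hold=5.3676 ⇒ V=5.3676 continue  boundary S*=-
step 0: (k=0,j=0): S=82.7500, (K−S)⁺=0.0000, hold=10.2758 ⇒ V=10.2758 continue  boundary S*=-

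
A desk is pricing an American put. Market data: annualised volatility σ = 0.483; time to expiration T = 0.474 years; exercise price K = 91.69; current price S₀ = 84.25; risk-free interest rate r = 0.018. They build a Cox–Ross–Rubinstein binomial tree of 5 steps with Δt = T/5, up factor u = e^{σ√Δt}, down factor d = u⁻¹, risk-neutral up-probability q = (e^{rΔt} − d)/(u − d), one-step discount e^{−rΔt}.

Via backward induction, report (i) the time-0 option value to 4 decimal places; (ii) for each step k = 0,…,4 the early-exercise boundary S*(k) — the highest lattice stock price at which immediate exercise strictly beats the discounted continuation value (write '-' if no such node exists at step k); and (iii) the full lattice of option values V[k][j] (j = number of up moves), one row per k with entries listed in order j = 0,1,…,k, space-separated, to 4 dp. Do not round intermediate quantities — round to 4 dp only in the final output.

Δt=0.09480, u=1.16034, d=0.86182, q=0.46861, disc=e^(-rΔt)=0.99830
k=5 terminal: V=max(K-S,0) → 51.6364 37.7621 19.0820 0.0000 0.0000 0.0000
k=4: j=0 S=46.4759 intr=45.2141 cont=45.0578 V=45.2141[EX]; j=1 S=62.5747 intr=29.1153 cont=28.9590 V=29.1153[EX]; j=2 S=84.2500 intr=7.4400 cont=10.1227 V=10.1227[hold]; j=3 S=113.4334 intr=0.0000 cont=0.0000 V=0.0000[hold]; j=4 S=152.7257 intr=0.0000 cont=0.0000 V=0.0000[hold]  S*(4)=62.5747
k=3: j=0 S=53.9279 intr=37.7621 cont=37.6058 V=37.7621[EX]; j=1 S=72.6080 intr=19.0820 cont=20.1807 V=20.1807[hold]; j=2 S=97.7587 intr=0.0000 cont=5.3699 V=5.3699[hold]; j=3 S=131.6214 intr=0.0000 cont=0.0000 V=0.0000[hold]  S*(3)=53.9279
k=2: j=0 S=62.5747 intr=29.1153 cont=29.4729 V=29.4729[hold]; j=1 S=84.2500 intr=7.4400 cont=13.2176 V=13.2176[hold]; j=2 S=113.4334 intr=0.0000 cont=2.8487 V=2.8487[hold]  S*(2)=-
k=1: j=0 S=72.6080 intr=19.0820 cont=21.8183 V=21.8183[hold]; j=1 S=97.7587 intr=0.0000 cont=8.3444 V=8.3444[hold]  S*(1)=-
k=0: j=0 S=84.2500 intr=7.4400 cont=15.4778 V=15.4778[hold]  S*(0)=-

price = 15.4778
boundary = - - - 53.9279 62.5747
tree:
15.4778
21.8183 8.3444
29.4729 13.2176 2.8487
37.7621 20.1807 5.3699 0.0000
45.2141 29.1153 10.1227 0.0000 0.0000
51.6364 37.7621 19.0820 0.0000 0.0000 0.0000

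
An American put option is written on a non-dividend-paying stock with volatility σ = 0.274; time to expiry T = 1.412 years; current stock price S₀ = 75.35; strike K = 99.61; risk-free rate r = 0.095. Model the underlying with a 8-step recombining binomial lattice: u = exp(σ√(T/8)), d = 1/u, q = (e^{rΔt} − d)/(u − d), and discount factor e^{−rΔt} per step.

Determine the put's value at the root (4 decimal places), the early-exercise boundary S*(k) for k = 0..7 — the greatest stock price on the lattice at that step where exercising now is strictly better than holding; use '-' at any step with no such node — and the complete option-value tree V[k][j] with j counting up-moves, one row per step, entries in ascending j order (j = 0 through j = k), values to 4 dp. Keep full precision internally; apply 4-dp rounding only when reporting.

price = 24.2600
boundary = 75.3500 67.1569 75.3500 67.1569 75.3500 67.1569 75.3500 84.5427
tree:
24.2600
32.4531 16.0772
39.7554 24.2600 9.7322
46.2636 32.4531 15.6445 5.0893
52.0642 39.7554 24.2600 8.9240 2.0398
57.2341 46.2636 32.4531 15.0900 4.0438 0.4271
61.8418 52.0642 39.7554 24.2600 7.8885 0.9535 0.0000
65.9485 57.2341 46.2636 32.4531 15.0673 2.1289 0.0000 0.0000
69.6086 61.8418 52.0642 39.7554 24.2600 4.7531 0.0000 0.0000 0.0000

Δt=0.17650  u=1.12200  d=0.89127  q=0.54454  discount=0.98337
step 8 (expiry): payoffs max(K−S,0) = 69.6086 61.8418 52.0642 39.7554 24.2600 4.7531 0.0000 0.0000 0.0000
step 7: (k=7,j=0): S=33.6615, (K−S)⁺=65.9485, hold=64.2922 ⇒ V=65.9485 exercise | (k=7,j=1): S=42.3759, (K−S)⁺=57.2341, hold=55.5778 ⇒ V=57.2341 exercise | (k=7,j=2): S=53.3464, (K−S)⁺=46.2636, hold=44.6073 ⇒ V=46.2636 exercise | (k=7,j=3): S=67.1569, (K−S)⁺=32.4531, hold=30.7968 ⇒ V=32.4531 exercise | (k=7,j=4): S=84.5427, (K−S)⁺=15.0673, hold=13.4110 ⇒ V=15.0673 exercise | (k=7,j=5): S=106.4294, (K−S)⁺=0.0000, hold=2.1289 ⇒ V=2.1289 continue | (k=7,j=6): S=133.9822, (K−S)⁺=0.0000, hold=0.0000 ⇒ V=0.0000 continue | (k=7,j=7): S=168.6680, (K−S)⁺=0.0000, hold=0.0000 ⇒ V=0.0000 continue  boundary S*=84.5427
step 6: (k=6,j=0): S=37.7682, (K−S)⁺=61.8418, hold=60.1855 ⇒ V=61.8418 exercise | (k=6,j=1): S=47.5458, (K−S)⁺=52.0642, hold=50.4079 ⇒ V=52.0642 exercise | (k=6,j=2): S=59.8546, (K−S)⁺=39.7554, hold=38.0991 ⇒ V=39.7554 exercise | (k=6,j=3): S=75.3500, (K−S)⁺=24.2600, hold=22.6037 ⇒ V=24.2600 exercise | (k=6,j=4): S=94.8569, (K−S)⁺=4.7531, hold=7.8885 ⇒ V=7.8885 continue | (k=6,j=5): S=119.4138, (K−S)⁺=0.0000, hold=0.9535 ⇒ V=0.9535 continue | (k=6,j=6): S=150.3280, (K−S)⁺=0.0000, hold=0.0000 ⇒ V=0.0000 continue  boundary S*=75.3500
step 5: (k=5,j=0): S=42.3759, (K−S)⁺=57.2341, hold=55.5778 ⇒ V=57.2341 exercise | (k=5,j=1): S=53.3464, (K−S)⁺=46.2636, hold=44.6073 ⇒ V=46.2636 exercise | (k=5,j=2): S=67.1569, (K−S)⁺=32.4531, hold=30.7968 ⇒ V=32.4531 exercise | (k=5,j=3): S=84.5427, (K−S)⁺=15.0673, hold=15.0900 ⇒ V=15.0900 continue | (k=5,j=4): S=106.4294, (K−S)⁺=0.0000, hold=4.0438 ⇒ V=4.0438 continue | (k=5,j=5): S=133.9822, (K−S)⁺=0.0000, hold=0.4271 ⇒ V=0.4271 continue  boundary S*=67.1569
step 4: (k=4,j=0): S=47.5458, (K−S)⁺=52.0642, hold=50.4079 ⇒ V=52.0642 exercise | (k=4,j=1): S=59.8546, (K−S)⁺=39.7554, hold=38.0991 ⇒ V=39.7554 exercise | (k=4,j=2): S=75.3500, (K−S)⁺=24.2600, hold=22.6158 ⇒ V=24.2600 exercise | (k=4,j=3): S=94.8569, (K−S)⁺=4.7531, hold=8.9240 ⇒ V=8.9240 continue | (k=4,j=4): S=119.4138, (K−S)⁺=0.0000, hold=2.0398 ⇒ V=2.0398 continue  boundary S*=75.3500
step 3: (k=3,j=0): S=53.3464, (K−S)⁺=46.2636, hold=44.6073 ⇒ V=46.2636 exercise | (k=3,j=1): S=67.1569, (K−S)⁺=32.4531, hold=30.7968 ⇒ V=32.4531 exercise | (k=3,j=2): S=84.5427, (K−S)⁺=15.0673, hold=15.6445 ⇒ V=15.6445 continue | (k=3,j=3): S=106.4294, (K−S)⁺=0.0000, hold=5.0893 ⇒ V=5.0893 continue  boundary S*=67.1569
step 2: (k=2,j=0): S=59.8546, (K−S)⁺=39.7554, hold=38.0991 ⇒ V=39.7554 exercise | (k=2,j=1): S=75.3500, (K−S)⁺=24.2600, hold=22.9128 ⇒ V=24.2600 exercise | (k=2,j=2): S=94.8569, (K−S)⁺=4.7531, hold=9.7322 ⇒ V=9.7322 continue  boundary S*=75.3500
step 1: (k=1,j=0): S=67.1569, (K−S)⁺=32.4531, hold=30.7968 ⇒ V=32.4531 exercise | (k=1,j=1): S=84.5427, (K−S)⁺=15.0673, hold=16.0772 ⇒ V=16.0772 continue  boundary S*=67.1569
step 0: (k=0,j=0): S=75.3500, (K−S)⁺=24.2600, hold=23.1445 ⇒ V=24.2600 exercise  boundary S*=75.3500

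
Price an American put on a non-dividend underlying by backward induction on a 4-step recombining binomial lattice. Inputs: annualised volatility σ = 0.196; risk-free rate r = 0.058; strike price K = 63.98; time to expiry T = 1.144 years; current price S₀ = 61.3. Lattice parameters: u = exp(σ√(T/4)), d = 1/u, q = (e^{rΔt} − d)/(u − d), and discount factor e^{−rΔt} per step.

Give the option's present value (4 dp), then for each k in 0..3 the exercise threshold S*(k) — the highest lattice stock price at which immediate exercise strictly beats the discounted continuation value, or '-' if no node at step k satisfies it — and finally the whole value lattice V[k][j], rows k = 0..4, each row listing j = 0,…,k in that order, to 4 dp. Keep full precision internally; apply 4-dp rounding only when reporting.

Δt=0.28600  u=1.11051  d=0.90049  q=0.55346  discount=0.98355
step 4 (expiry): payoffs max(K−S,0) = 23.6738 14.2732 2.6800 0.0000 0.0000
step 3: (k=3,j=0): S=44.7604, (K−S)⁺=19.2196, hold=18.1671 ⇒ V=19.2196 exercise | (k=3,j=1): S=55.1999, (K−S)⁺=8.7801, hold=7.7276 ⇒ V=8.7801 exercise | (k=3,j=2): S=68.0742, (K−S)⁺=0.0000, hold=1.1770 ⇒ V=1.1770 continue | (k=3,j=3): S=83.9512, (K−S)⁺=0.0000, hold=0.0000 ⇒ V=0.0000 continue  boundary S*=55.1999
step 2: (k=2,j=0): S=49.7068, (K−S)⁺=14.2732, hold=13.2206 ⇒ V=14.2732 exercise | (k=2,j=1): S=61.3000, (K−S)⁺=2.6800, hold=4.4969 ⇒ V=4.4969 continue | (k=2,j=2): S=75.5971, (K−S)⁺=0.0000, hold=0.5169 ⇒ V=0.5169 continue  boundary S*=49.7068
step 1: (k=1,j=0): S=55.1999, (K−S)⁺=8.7801, hold=8.7166 ⇒ V=8.7801 exercise | (k=1,j=1): S=68.0742, (K−S)⁺=0.0000, hold=2.2564 ⇒ V=2.2564 continue  boundary S*=55.1999
step 0: (k=0,j=0): S=61.3000, (K−S)⁺=2.6800, hold=5.0845 ⇒ V=5.0845 continue  boundary S*=-

price = 5.0845
boundary = - 55.1999 49.7068 55.1999
tree:
5.0845
8.7801 2.2564
14.2732 4.4969 0.5169
19.2196 8.7801 1.1770 0.0000
23.6738 14.2732 2.6800 0.0000 0.0000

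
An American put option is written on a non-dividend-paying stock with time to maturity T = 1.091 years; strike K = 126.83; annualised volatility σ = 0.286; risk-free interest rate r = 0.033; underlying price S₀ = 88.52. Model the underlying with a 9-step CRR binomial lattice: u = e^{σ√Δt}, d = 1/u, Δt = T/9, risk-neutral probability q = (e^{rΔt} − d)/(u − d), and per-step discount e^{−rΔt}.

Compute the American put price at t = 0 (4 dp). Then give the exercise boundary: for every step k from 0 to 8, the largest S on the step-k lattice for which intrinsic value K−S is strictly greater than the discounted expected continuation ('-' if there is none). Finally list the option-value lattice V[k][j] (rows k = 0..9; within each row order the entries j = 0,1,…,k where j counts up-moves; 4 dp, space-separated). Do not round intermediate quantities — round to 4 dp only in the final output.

params: Δt=0.12122 u=1.10470 d=0.90522 q=0.49522 e^(-rΔt)=0.99601
t_9 payoffs: 90.7030 82.7418 73.0261 61.1694 46.6999 29.0417 7.4922 0.0000 0.0000 0.0000
t_8: node(8,0) S=39.9096 payoff=86.9204 vs cont=86.4141 → 86.9204 [stop]  node(8,1) S=48.7044 payoff=78.1256 vs cont=77.6193 → 78.1256 [stop]  node(8,2) S=59.4373 payoff=67.3927 vs cont=66.8863 → 67.3927 [stop]  node(8,3) S=72.5354 payoff=54.2946 vs cont=53.7882 → 54.2946 [stop]  node(8,4) S=88.5200 payoff=38.3100 vs cont=37.8037 → 38.3100 [stop]  node(8,5) S=108.0270 payoff=18.8030 vs cont=18.2966 → 18.8030 [stop]  node(8,6) S=131.8328 payoff=0.0000 vs cont=3.7668 → 3.7668 [wait]  node(8,7) S=160.8847 payoff=0.0000 vs cont=0.0000 → 0.0000 [wait]  node(8,8) S=196.3387 payoff=0.0000 vs cont=0.0000 → 0.0000 [wait]  ⇒ S*(8)=108.0270
t_7: node(7,0) S=44.0882 payoff=82.7418 vs cont=82.2354 → 82.7418 [stop]  node(7,1) S=53.8039 payoff=73.0261 vs cont=72.5198 → 73.0261 [stop]  node(7,2) S=65.6606 payoff=61.1694 vs cont=60.6631 → 61.1694 [stop]  node(7,3) S=80.1301 payoff=46.6999 vs cont=46.1935 → 46.6999 [stop]  node(7,4) S=97.7883 payoff=29.0417 vs cont=28.5353 → 29.0417 [stop]  node(7,5) S=119.3378 payoff=7.4922 vs cont=11.3114 → 11.3114 [wait]  node(7,6) S=145.6361 payoff=0.0000 vs cont=1.8938 → 1.8938 [wait]  node(7,7) S=177.7298 payoff=0.0000 vs cont=0.0000 → 0.0000 [wait]  ⇒ S*(7)=97.7883
t_6: node(6,0) S=48.7044 payoff=78.1256 vs cont=77.6193 → 78.1256 [stop]  node(6,1) S=59.4373 payoff=67.3927 vs cont=66.8863 → 67.3927 [stop]  node(6,2) S=72.5354 payoff=54.2946 vs cont=53.7882 → 54.2946 [stop]  node(6,3) S=88.5200 payoff=38.3100 vs cont=37.8037 → 38.3100 [stop]  node(6,4) S=108.0270 payoff=18.8030 vs cont=20.1804 → 20.1804 [wait]  node(6,5) S=131.8328 payoff=0.0000 vs cont=6.6211 → 6.6211 [wait]  node(6,6) S=160.8847 payoff=0.0000 vs cont=0.9521 → 0.9521 [wait]  ⇒ S*(6)=88.5200
t_5: node(5,0) S=53.8039 payoff=73.0261 vs cont=72.5198 → 73.0261 [stop]  node(5,1) S=65.6606 payoff=61.1694 vs cont=60.6631 → 61.1694 [stop]  node(5,2) S=80.1301 payoff=46.6999 vs cont=46.1935 → 46.6999 [stop]  node(5,3) S=97.7883 payoff=29.0417 vs cont=29.2148 → 29.2148 [wait]  node(5,4) S=119.3378 payoff=7.4922 vs cont=13.4118 → 13.4118 [wait]  node(5,5) S=145.6361 payoff=0.0000 vs cont=3.7985 → 3.7985 [wait]  ⇒ S*(5)=80.1301
t_4: node(4,0) S=59.4373 payoff=67.3927 vs cont=66.8863 → 67.3927 [stop]  node(4,1) S=72.5354 payoff=54.2946 vs cont=53.7882 → 54.2946 [stop]  node(4,2) S=88.5200 payoff=38.3100 vs cont=37.8890 → 38.3100 [stop]  node(4,3) S=108.0270 payoff=18.8030 vs cont=21.3034 → 21.3034 [wait]  node(4,4) S=131.8328 payoff=0.0000 vs cont=8.6166 → 8.6166 [wait]  ⇒ S*(4)=88.5200
t_3: node(3,0) S=65.6606 payoff=61.1694 vs cont=60.6631 → 61.1694 [stop]  node(3,1) S=80.1301 payoff=46.6999 vs cont=46.1935 → 46.6999 [stop]  node(3,2) S=97.7883 payoff=29.0417 vs cont=29.7687 → 29.7687 [wait]  node(3,3) S=119.3378 payoff=7.4922 vs cont=14.9607 → 14.9607 [wait]  ⇒ S*(3)=80.1301
t_2: node(2,0) S=72.5354 payoff=54.2946 vs cont=53.7882 → 54.2946 [stop]  node(2,1) S=88.5200 payoff=38.3100 vs cont=38.1622 → 38.3100 [stop]  node(2,2) S=108.0270 payoff=18.8030 vs cont=22.3459 → 22.3459 [wait]  ⇒ S*(2)=88.5200
t_1: node(1,0) S=80.1301 payoff=46.6999 vs cont=46.1935 → 46.6999 [stop]  node(1,1) S=97.7883 payoff=29.0417 vs cont=30.2829 → 30.2829 [wait]  ⇒ S*(1)=80.1301
t_0: node(0,0) S=88.5200 payoff=38.3100 vs cont=38.4159 → 38.4159 [wait]  ⇒ S*(0)=-

price = 38.4159
boundary = - 80.1301 88.5200 80.1301 88.5200 80.1301 88.5200 97.7883 108.0270
tree:
38.4159
46.6999 30.2829
54.2946 38.3100 22.3459
61.1694 46.6999 29.7687 14.9607
67.3927 54.2946 38.3100 21.3034 8.6166
73.0261 61.1694 46.6999 29.2148 13.4118 3.7985
78.1256 67.3927 54.2946 38.3100 20.1804 6.6211 0.9521
82.7418 73.0261 61.1694 46.6999 29.0417 11.3114 1.8938 0.0000
86.9204 78.1256 67.3927 54.2946 38.3100 18.8030 3.7668 0.0000 0.0000
90.7030 82.7418 73.0261 61.1694 46.6999 29.0417 7.4922 0.0000 0.0000 0.0000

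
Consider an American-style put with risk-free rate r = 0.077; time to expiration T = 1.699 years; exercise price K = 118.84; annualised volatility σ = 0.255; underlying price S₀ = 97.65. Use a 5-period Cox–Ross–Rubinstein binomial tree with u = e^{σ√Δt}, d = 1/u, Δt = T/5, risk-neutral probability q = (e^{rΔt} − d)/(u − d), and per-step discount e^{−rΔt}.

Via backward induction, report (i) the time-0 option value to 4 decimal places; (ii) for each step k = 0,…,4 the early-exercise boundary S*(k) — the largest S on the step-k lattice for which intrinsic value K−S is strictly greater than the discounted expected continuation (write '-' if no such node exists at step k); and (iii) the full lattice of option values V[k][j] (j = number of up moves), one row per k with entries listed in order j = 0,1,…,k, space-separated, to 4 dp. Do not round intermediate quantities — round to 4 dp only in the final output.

params: Δt=0.33980 u=1.16026 d=0.86187 q=0.55175 e^(-rΔt)=0.97417
t_5 payoffs: 72.4000 56.3221 34.6779 5.5405 0.0000 0.0000
t_4: node(4,0) S=53.8826 payoff=64.9574 vs cont=61.8883 → 64.9574 [stop]  node(4,1) S=72.5371 payoff=46.3029 vs cont=43.2338 → 46.3029 [stop]  node(4,2) S=97.6500 payoff=21.1900 vs cont=18.1209 → 21.1900 [stop]  node(4,3) S=131.4571 payoff=0.0000 vs cont=2.4194 → 2.4194 [wait]  node(4,4) S=176.9685 payoff=0.0000 vs cont=0.0000 → 0.0000 [wait]  ⇒ S*(4)=97.6500
t_3: node(3,0) S=62.5179 payoff=56.3221 vs cont=53.2530 → 56.3221 [stop]  node(3,1) S=84.1621 payoff=34.6779 vs cont=31.6089 → 34.6779 [stop]  node(3,2) S=113.2995 payoff=5.5405 vs cont=10.5535 → 10.5535 [wait]  node(3,3) S=152.5247 payoff=0.0000 vs cont=1.0565 → 1.0565 [wait]  ⇒ S*(3)=84.1621
t_2: node(2,0) S=72.5371 payoff=46.3029 vs cont=43.2338 → 46.3029 [stop]  node(2,1) S=97.6500 payoff=21.1900 vs cont=20.8155 → 21.1900 [stop]  node(2,2) S=131.4571 payoff=0.0000 vs cont=5.1763 → 5.1763 [wait]  ⇒ S*(2)=97.6500
t_1: node(1,0) S=84.1621 payoff=34.6779 vs cont=31.6089 → 34.6779 [stop]  node(1,1) S=113.2995 payoff=5.5405 vs cont=12.0354 → 12.0354 [wait]  ⇒ S*(1)=84.1621
t_0: node(0,0) S=97.6500 payoff=21.1900 vs cont=21.6120 → 21.6120 [wait]  ⇒ S*(0)=-

price = 21.6120
boundary = - 84.1621 97.6500 84.1621 97.6500
tree:
21.6120
34.6779 12.0354
46.3029 21.1900 5.1763
56.3221 34.6779 10.5535 1.0565
64.9574 46.3029 21.1900 2.4194 0.0000
72.4000 56.3221 34.6779 5.5405 0.0000 0.0000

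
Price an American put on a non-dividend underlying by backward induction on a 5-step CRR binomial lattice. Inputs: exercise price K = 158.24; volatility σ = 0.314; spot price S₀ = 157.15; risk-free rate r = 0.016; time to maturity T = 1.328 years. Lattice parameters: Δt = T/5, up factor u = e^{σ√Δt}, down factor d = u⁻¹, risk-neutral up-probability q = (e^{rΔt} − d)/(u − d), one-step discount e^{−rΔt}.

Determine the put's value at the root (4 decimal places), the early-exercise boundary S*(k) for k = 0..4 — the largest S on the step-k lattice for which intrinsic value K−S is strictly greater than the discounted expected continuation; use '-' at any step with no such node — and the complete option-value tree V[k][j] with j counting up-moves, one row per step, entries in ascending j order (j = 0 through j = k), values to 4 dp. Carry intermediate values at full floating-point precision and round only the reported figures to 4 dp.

price = 22.7362
boundary = - - - 96.7111 113.6987
tree:
22.7362
33.0225 11.4681
46.1713 18.6545 3.5559
61.5289 29.4579 6.7728 0.0000
75.9785 44.5413 12.8998 0.0000 0.0000
88.2691 61.5289 24.5697 0.0000 0.0000 0.0000

Δt=0.26560, u=1.17565, d=0.85059, q=0.47273, disc=e^(-rΔt)=0.99576
k=5 terminal: V=max(K-S,0) → 88.2691 61.5289 24.5697 0.0000 0.0000 0.0000
k=4: j=0 S=82.2615 intr=75.9785 cont=75.3074 V=75.9785[EX]; j=1 S=113.6987 intr=44.5413 cont=43.8702 V=44.5413[EX]; j=2 S=157.1500 intr=1.0900 cont=12.8998 V=12.8998[hold]; j=3 S=217.2067 intr=0.0000 cont=0.0000 V=0.0000[hold]; j=4 S=300.2147 intr=0.0000 cont=0.0000 V=0.0000[hold]  S*(4)=113.6987
k=3: j=0 S=96.7111 intr=61.5289 cont=60.8579 V=61.5289[EX]; j=1 S=133.6703 intr=24.5697 cont=29.4579 V=29.4579[hold]; j=2 S=184.7540 intr=0.0000 cont=6.7728 V=6.7728[hold]; j=3 S=255.3598 intr=0.0000 cont=0.0000 V=0.0000[hold]  S*(3)=96.7111
k=2: j=0 S=113.6987 intr=44.5413 cont=46.1713 V=46.1713[hold]; j=1 S=157.1500 intr=1.0900 cont=18.6545 V=18.6545[hold]; j=2 S=217.2067 intr=0.0000 cont=3.5559 V=3.5559[hold]  S*(2)=-
k=1: j=0 S=133.6703 intr=24.5697 cont=33.0225 V=33.0225[hold]; j=1 S=184.7540 intr=0.0000 cont=11.4681 V=11.4681[hold]  S*(1)=-
k=0: j=0 S=157.1500 intr=1.0900 cont=22.7362 V=22.7362[hold]  S*(0)=-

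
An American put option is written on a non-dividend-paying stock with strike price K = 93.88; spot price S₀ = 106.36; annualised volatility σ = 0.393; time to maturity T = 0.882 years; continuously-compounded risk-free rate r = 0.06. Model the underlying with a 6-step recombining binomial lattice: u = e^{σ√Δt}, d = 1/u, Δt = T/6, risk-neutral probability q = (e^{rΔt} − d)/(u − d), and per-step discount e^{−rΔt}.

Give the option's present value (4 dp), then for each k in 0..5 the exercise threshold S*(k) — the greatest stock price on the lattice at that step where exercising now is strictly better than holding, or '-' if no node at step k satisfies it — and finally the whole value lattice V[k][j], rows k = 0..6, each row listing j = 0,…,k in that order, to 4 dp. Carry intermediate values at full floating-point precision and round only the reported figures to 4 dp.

params: Δt=0.14700 u=1.16262 d=0.86012 q=0.49169 e^(-rΔt)=0.99122
t_6 payoffs: 50.8129 35.6666 15.1934 0.0000 0.0000 0.0000 0.0000
t_5: node(5,0) S=50.0708 payoff=43.8092 vs cont=42.9849 → 43.8092 [stop]  node(5,1) S=67.6802 payoff=26.1998 vs cont=25.3754 → 26.1998 [stop]  node(5,2) S=91.4828 payoff=2.3972 vs cont=7.6552 → 7.6552 [wait]  node(5,3) S=123.6566 payoff=0.0000 vs cont=0.0000 → 0.0000 [wait]  node(5,4) S=167.1456 payoff=0.0000 vs cont=0.0000 → 0.0000 [wait]  node(5,5) S=225.9293 payoff=0.0000 vs cont=0.0000 → 0.0000 [wait]  ⇒ S*(5)=67.6802
t_4: node(4,0) S=58.2134 payoff=35.6666 vs cont=34.8422 → 35.6666 [stop]  node(4,1) S=78.6866 payoff=15.1934 vs cont=16.9316 → 16.9316 [wait]  node(4,2) S=106.3600 payoff=0.0000 vs cont=3.8571 → 3.8571 [wait]  node(4,3) S=143.7659 payoff=0.0000 vs cont=0.0000 → 0.0000 [wait]  node(4,4) S=194.3272 payoff=0.0000 vs cont=0.0000 → 0.0000 [wait]  ⇒ S*(4)=58.2134
t_3: node(3,0) S=67.6802 payoff=26.1998 vs cont=26.2225 → 26.2225 [wait]  node(3,1) S=91.4828 payoff=2.3972 vs cont=10.4108 → 10.4108 [wait]  node(3,2) S=123.6566 payoff=0.0000 vs cont=1.9434 → 1.9434 [wait]  node(3,3) S=167.1456 payoff=0.0000 vs cont=0.0000 → 0.0000 [wait]  ⇒ S*(3)=-
t_2: node(2,0) S=78.6866 payoff=15.1934 vs cont=18.2861 → 18.2861 [wait]  node(2,1) S=106.3600 payoff=0.0000 vs cont=6.1926 → 6.1926 [wait]  node(2,2) S=143.7659 payoff=0.0000 vs cont=0.9792 → 0.9792 [wait]  ⇒ S*(2)=-
t_1: node(1,0) S=91.4828 payoff=2.3972 vs cont=12.2315 → 12.2315 [wait]  node(1,1) S=123.6566 payoff=0.0000 vs cont=3.5974 → 3.5974 [wait]  ⇒ S*(1)=-
t_0: node(0,0) S=106.3600 payoff=0.0000 vs cont=7.9161 → 7.9161 [wait]  ⇒ S*(0)=-

price = 7.9161
boundary = - - - - 58.2134 67.6802
tree:
7.9161
12.2315 3.5974
18.2861 6.1926 0.9792
26.2225 10.4108 1.9434 0.0000
35.6666 16.9316 3.8571 0.0000 0.0000
43.8092 26.1998 7.6552 0.0000 0.0000 0.0000
50.8129 35.6666 15.1934 0.0000 0.0000 0.0000 0.0000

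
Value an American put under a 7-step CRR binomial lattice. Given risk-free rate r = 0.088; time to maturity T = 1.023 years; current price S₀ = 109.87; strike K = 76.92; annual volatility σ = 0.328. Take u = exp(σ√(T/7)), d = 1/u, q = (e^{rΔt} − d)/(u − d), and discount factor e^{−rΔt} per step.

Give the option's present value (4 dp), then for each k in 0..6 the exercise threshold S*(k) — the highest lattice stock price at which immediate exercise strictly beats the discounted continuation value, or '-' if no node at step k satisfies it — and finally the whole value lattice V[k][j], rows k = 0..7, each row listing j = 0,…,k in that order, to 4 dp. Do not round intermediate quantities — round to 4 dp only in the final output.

Δt=0.14614  u=1.13359  d=0.88215  q=0.52017  discount=0.98722
step 7 (expiry): payoffs max(K−S,0) = 31.2442 18.2254 1.4958 0.0000 0.0000 0.0000 0.0000 0.0000
step 6: (k=6,j=0): S=51.7776, (K−S)⁺=25.1424, hold=24.1595 ⇒ V=25.1424 exercise | (k=6,j=1): S=66.5357, (K−S)⁺=10.3843, hold=9.4014 ⇒ V=10.3843 exercise | (k=6,j=2): S=85.5001, (K−S)⁺=0.0000, hold=0.7086 ⇒ V=0.7086 continue | (k=6,j=3): S=109.8700, (K−S)⁺=0.0000, hold=0.0000 ⇒ V=0.0000 continue | (k=6,j=4): S=141.1859, (K−S)⁺=0.0000, hold=0.0000 ⇒ V=0.0000 continue | (k=6,j=5): S=181.4278, (K−S)⁺=0.0000, hold=0.0000 ⇒ V=0.0000 continue | (k=6,j=6): S=233.1396, (K−S)⁺=0.0000, hold=0.0000 ⇒ V=0.0000 continue  boundary S*=66.5357
step 5: (k=5,j=0): S=58.6946, (K−S)⁺=18.2254, hold=17.2425 ⇒ V=18.2254 exercise | (k=5,j=1): S=75.4242, (K−S)⁺=1.4958, hold=5.2829 ⇒ V=5.2829 continue | (k=5,j=2): S=96.9221, (K−S)⁺=0.0000, hold=0.3356 ⇒ V=0.3356 continue | (k=5,j=3): S=124.5476, (K−S)⁺=0.0000, hold=0.0000 ⇒ V=0.0000 continue | (k=5,j=4): S=160.0470, (K−S)⁺=0.0000, hold=0.0000 ⇒ V=0.0000 continue | (k=5,j=5): S=205.6648, (K−S)⁺=0.0000, hold=0.0000 ⇒ V=0.0000 continue  boundary S*=58.6946
step 4: (k=4,j=0): S=66.5357, (K−S)⁺=10.3843, hold=11.3462 ⇒ V=11.3462 continue | (k=4,j=1): S=85.5001, (K−S)⁺=0.0000, hold=2.6748 ⇒ V=2.6748 continue | (k=4,j=2): S=109.8700, (K−S)⁺=0.0000, hold=0.1590 ⇒ V=0.1590 continue | (k=4,j=3): S=141.1859, (K−S)⁺=0.0000, hold=0.0000 ⇒ V=0.0000 continue | (k=4,j=4): S=181.4278, (K−S)⁺=0.0000, hold=0.0000 ⇒ V=0.0000 continue  boundary S*=-
step 3: (k=3,j=0): S=75.4242, (K−S)⁺=1.4958, hold=6.7483 ⇒ V=6.7483 continue | (k=3,j=1): S=96.9221, (K−S)⁺=0.0000, hold=1.3487 ⇒ V=1.3487 continue | (k=3,j=2): S=124.5476, (K−S)⁺=0.0000, hold=0.0753 ⇒ V=0.0753 continue | (k=3,j=3): S=160.0470, (K−S)⁺=0.0000, hold=0.0000 ⇒ V=0.0000 continue  boundary S*=-
step 2: (k=2,j=0): S=85.5001, (K−S)⁺=0.0000, hold=3.8892 ⇒ V=3.8892 continue | (k=2,j=1): S=109.8700, (K−S)⁺=0.0000, hold=0.6776 ⇒ V=0.6776 continue | (k=2,j=2): S=141.1859, (K−S)⁺=0.0000, hold=0.0357 ⇒ V=0.0357 continue  boundary S*=-
step 1: (k=1,j=0): S=96.9221, (K−S)⁺=0.0000, hold=2.1903 ⇒ V=2.1903 continue | (k=1,j=1): S=124.5476, (K−S)⁺=0.0000, hold=0.3393 ⇒ V=0.3393 continue  boundary S*=-
step 0: (k=0,j=0): S=109.8700, (K−S)⁺=0.0000, hold=1.2117 ⇒ V=1.2117 continue  boundary S*=-

price = 1.2117
boundary = - - - - - 58.6946 66.5357
tree:
1.2117
2.1903 0.3393
3.8892 0.6776 0.0357
6.7483 1.3487 0.0753 0.0000
11.3462 2.6748 0.1590 0.0000 0.0000
18.2254 5.2829 0.3356 0.0000 0.0000 0.0000
25.1424 10.3843 0.7086 0.0000 0.0000 0.0000 0.0000
31.2442 18.2254 1.4958 0.0000 0.0000 0.0000 0.0000 0.0000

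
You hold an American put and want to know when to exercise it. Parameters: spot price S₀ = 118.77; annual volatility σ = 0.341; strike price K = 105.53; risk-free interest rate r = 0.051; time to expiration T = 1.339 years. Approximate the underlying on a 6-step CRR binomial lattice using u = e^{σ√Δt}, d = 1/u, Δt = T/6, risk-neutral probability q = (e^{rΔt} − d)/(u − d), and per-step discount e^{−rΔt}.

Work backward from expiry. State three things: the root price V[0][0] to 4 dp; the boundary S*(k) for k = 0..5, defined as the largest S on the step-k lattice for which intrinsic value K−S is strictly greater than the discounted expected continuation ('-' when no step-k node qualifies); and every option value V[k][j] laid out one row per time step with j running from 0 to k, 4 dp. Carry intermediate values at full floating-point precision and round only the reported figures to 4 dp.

Δt=0.22317  u=1.17479  d=0.85122  q=0.49519  discount=0.98868
step 6 (expiry): payoffs max(K−S,0) = 60.3503 43.1760 19.4731 0.0000 0.0000 0.0000 0.0000
step 5: (k=5,j=0): S=53.0767, (K−S)⁺=52.4533, hold=51.2590 ⇒ V=52.4533 exercise | (k=5,j=1): S=73.2529, (K−S)⁺=32.2771, hold=31.0828 ⇒ V=32.2771 exercise | (k=5,j=2): S=101.0988, (K−S)⁺=4.4312, hold=9.7190 ⇒ V=9.7190 continue | (k=5,j=3): S=139.5299, (K−S)⁺=0.0000, hold=0.0000 ⇒ V=0.0000 continue | (k=5,j=4): S=192.5699, (K−S)⁺=0.0000, hold=0.0000 ⇒ V=0.0000 continue | (k=5,j=5): S=265.7722, (K−S)⁺=0.0000, hold=0.0000 ⇒ V=0.0000 continue  boundary S*=73.2529
step 4: (k=4,j=0): S=62.3540, (K−S)⁺=43.1760, hold=41.9817 ⇒ V=43.1760 exercise | (k=4,j=1): S=86.0569, (K−S)⁺=19.4731, hold=20.8677 ⇒ V=20.8677 continue | (k=4,j=2): S=118.7700, (K−S)⁺=0.0000, hold=4.8507 ⇒ V=4.8507 continue | (k=4,j=3): S=163.9185, (K−S)⁺=0.0000, hold=0.0000 ⇒ V=0.0000 continue | (k=4,j=4): S=226.2294, (K−S)⁺=0.0000, hold=0.0000 ⇒ V=0.0000 continue  boundary S*=62.3540
step 3: (k=3,j=0): S=73.2529, (K−S)⁺=32.2771, hold=31.7655 ⇒ V=32.2771 exercise | (k=3,j=1): S=101.0988, (K−S)⁺=4.4312, hold=12.7899 ⇒ V=12.7899 continue | (k=3,j=2): S=139.5299, (K−S)⁺=0.0000, hold=2.4210 ⇒ V=2.4210 continue | (k=3,j=3): S=192.5699, (K−S)⁺=0.0000, hold=0.0000 ⇒ V=0.0000 continue  boundary S*=73.2529
step 2: (k=2,j=0): S=86.0569, (K−S)⁺=19.4731, hold=22.3711 ⇒ V=22.3711 continue | (k=2,j=1): S=118.7700, (K−S)⁺=0.0000, hold=7.5687 ⇒ V=7.5687 continue | (k=2,j=2): S=163.9185, (K−S)⁺=0.0000, hold=1.2083 ⇒ V=1.2083 continue  boundary S*=-
step 1: (k=1,j=0): S=101.0988, (K−S)⁺=4.4312, hold=14.8709 ⇒ V=14.8709 continue | (k=1,j=1): S=139.5299, (K−S)⁺=0.0000, hold=4.3691 ⇒ V=4.3691 continue  boundary S*=-
step 0: (k=0,j=0): S=118.7700, (K−S)⁺=0.0000, hold=9.5611 ⇒ V=9.5611 continue  boundary S*=-

price = 9.5611
boundary = - - - 73.2529 62.3540 73.2529
tree:
9.5611
14.8709 4.3691
22.3711 7.5687 1.2083
32.2771 12.7899 2.4210 0.0000
43.1760 20.8677 4.8507 0.0000 0.0000
52.4533 32.2771 9.7190 0.0000 0.0000 0.0000
60.3503 43.1760 19.4731 0.0000 0.0000 0.0000 0.0000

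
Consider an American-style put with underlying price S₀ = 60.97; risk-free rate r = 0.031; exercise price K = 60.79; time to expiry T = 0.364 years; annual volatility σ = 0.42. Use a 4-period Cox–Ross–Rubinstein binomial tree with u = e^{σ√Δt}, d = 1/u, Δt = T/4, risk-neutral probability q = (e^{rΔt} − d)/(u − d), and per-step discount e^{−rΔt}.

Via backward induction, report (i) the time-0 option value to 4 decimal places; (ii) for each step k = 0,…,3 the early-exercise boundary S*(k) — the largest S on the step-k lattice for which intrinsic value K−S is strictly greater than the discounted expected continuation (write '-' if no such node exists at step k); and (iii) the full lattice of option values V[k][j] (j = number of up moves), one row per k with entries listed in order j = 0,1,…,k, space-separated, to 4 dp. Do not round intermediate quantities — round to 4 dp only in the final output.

price = 5.4511
boundary = - - 47.3225 53.7145
tree:
5.4511
8.7462 1.9062
13.4675 3.6725 0.0000
19.0989 7.0755 0.0000 0.0000
24.0602 13.4675 0.0000 0.0000 0.0000

Δt=0.09100, u=1.13507, d=0.88100, q=0.47949, disc=e^(-rΔt)=0.99718
k=4 terminal: V=max(K-S,0) → 24.0602 13.4675 0.0000 0.0000 0.0000
k=3: j=0 S=41.6911 intr=19.0989 cont=18.9277 V=19.0989[EX]; j=1 S=53.7145 intr=7.0755 cont=6.9903 V=7.0755[EX]; j=2 S=69.2055 intr=0.0000 cont=0.0000 V=0.0000[hold]; j=3 S=89.1639 intr=0.0000 cont=0.0000 V=0.0000[hold]  S*(3)=53.7145
k=2: j=0 S=47.3225 intr=13.4675 cont=13.2963 V=13.4675[EX]; j=1 S=60.9700 intr=0.0000 cont=3.6725 V=3.6725[hold]; j=2 S=78.5534 intr=0.0000 cont=0.0000 V=0.0000[hold]  S*(2)=47.3225
k=1: j=0 S=53.7145 intr=7.0755 cont=8.7462 V=8.7462[hold]; j=1 S=69.2055 intr=0.0000 cont=1.9062 V=1.9062[hold]  S*(1)=-
k=0: j=0 S=60.9700 intr=0.0000 cont=5.4511 V=5.4511[hold]  S*(0)=-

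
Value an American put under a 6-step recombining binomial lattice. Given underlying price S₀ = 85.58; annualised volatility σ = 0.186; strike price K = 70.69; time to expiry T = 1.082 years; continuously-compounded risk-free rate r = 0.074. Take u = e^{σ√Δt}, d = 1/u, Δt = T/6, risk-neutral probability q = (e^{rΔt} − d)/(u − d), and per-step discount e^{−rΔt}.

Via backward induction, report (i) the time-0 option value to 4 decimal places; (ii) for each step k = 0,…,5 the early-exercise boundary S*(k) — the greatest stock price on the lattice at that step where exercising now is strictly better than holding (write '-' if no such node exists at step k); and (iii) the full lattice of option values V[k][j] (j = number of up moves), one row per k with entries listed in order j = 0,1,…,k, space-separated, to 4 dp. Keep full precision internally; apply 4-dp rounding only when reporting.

price = 0.5499
boundary = - - - - 62.3964 57.6575
tree:
0.5499
1.1250 0.1205
2.2570 0.2810 0.0000
4.4095 0.6549 0.0000 0.0000
8.2936 1.5265 0.0000 0.0000 0.0000
13.0325 3.5581 0.0000 0.0000 0.0000 0.0000
17.4114 8.2936 0.0000 0.0000 0.0000 0.0000 0.0000

Δt=0.18033  u=1.08219  d=0.92405  q=0.56522  discount=0.98674
step 6 (expiry): payoffs max(K−S,0) = 17.4114 8.2936 0.0000 0.0000 0.0000 0.0000 0.0000
step 5: (k=5,j=0): S=57.6575, (K−S)⁺=13.0325, hold=12.0954 ⇒ V=13.0325 exercise | (k=5,j=1): S=67.5247, (K−S)⁺=3.1653, hold=3.5581 ⇒ V=3.5581 continue | (k=5,j=2): S=79.0804, (K−S)⁺=0.0000, hold=0.0000 ⇒ V=0.0000 continue | (k=5,j=3): S=92.6138, (K−S)⁺=0.0000, hold=0.0000 ⇒ V=0.0000 continue | (k=5,j=4): S=108.4631, (K−S)⁺=0.0000, hold=0.0000 ⇒ V=0.0000 continue | (k=5,j=5): S=127.0248, (K−S)⁺=0.0000, hold=0.0000 ⇒ V=0.0000 continue  boundary S*=57.6575
step 4: (k=4,j=0): S=62.3964, (K−S)⁺=8.2936, hold=7.5757 ⇒ V=8.2936 exercise | (k=4,j=1): S=73.0745, (K−S)⁺=0.0000, hold=1.5265 ⇒ V=1.5265 continue | (k=4,j=2): S=85.5800, (K−S)⁺=0.0000, hold=0.0000 ⇒ V=0.0000 continue | (k=4,j=3): S=100.2256, (K−S)⁺=0.0000, hold=0.0000 ⇒ V=0.0000 continue | (k=4,j=4): S=117.3776, (K−S)⁺=0.0000, hold=0.0000 ⇒ V=0.0000 continue  boundary S*=62.3964
step 3: (k=3,j=0): S=67.5247, (K−S)⁺=3.1653, hold=4.4095 ⇒ V=4.4095 continue | (k=3,j=1): S=79.0804, (K−S)⁺=0.0000, hold=0.6549 ⇒ V=0.6549 continue | (k=3,j=2): S=92.6138, (K−S)⁺=0.0000, hold=0.0000 ⇒ V=0.0000 continue | (k=3,j=3): S=108.4631, (K−S)⁺=0.0000, hold=0.0000 ⇒ V=0.0000 continue  boundary S*=-
step 2: (k=2,j=0): S=73.0745, (K−S)⁺=0.0000, hold=2.2570 ⇒ V=2.2570 continue | (k=2,j=1): S=85.5800, (K−S)⁺=0.0000, hold=0.2810 ⇒ V=0.2810 continue | (k=2,j=2): S=100.2256, (K−S)⁺=0.0000, hold=0.0000 ⇒ V=0.0000 continue  boundary S*=-
step 1: (k=1,j=0): S=79.0804, (K−S)⁺=0.0000, hold=1.1250 ⇒ V=1.1250 continue | (k=1,j=1): S=92.6138, (K−S)⁺=0.0000, hold=0.1205 ⇒ V=0.1205 continue  boundary S*=-
step 0: (k=0,j=0): S=85.5800, (K−S)⁺=0.0000, hold=0.5499 ⇒ V=0.5499 continue  boundary S*=-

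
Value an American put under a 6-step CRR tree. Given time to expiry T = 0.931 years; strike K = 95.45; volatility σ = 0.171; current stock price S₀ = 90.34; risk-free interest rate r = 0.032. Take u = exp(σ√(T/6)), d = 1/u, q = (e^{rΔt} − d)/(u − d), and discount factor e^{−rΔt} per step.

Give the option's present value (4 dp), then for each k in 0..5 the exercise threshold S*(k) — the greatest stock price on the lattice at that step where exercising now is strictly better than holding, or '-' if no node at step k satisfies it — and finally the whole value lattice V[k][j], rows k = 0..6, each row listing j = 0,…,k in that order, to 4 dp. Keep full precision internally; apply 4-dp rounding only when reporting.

price = 7.9185
boundary = - - 78.9538 73.8107 78.9538 84.4552
tree:
7.9185
11.6518 4.5494
16.4962 7.2931 2.0612
21.6393 11.2482 3.7133 0.5565
26.4474 16.4962 6.5132 1.1653 0.0000
30.9422 21.6393 10.9948 2.4402 0.0000 0.0000
35.1443 26.4474 16.4962 5.1100 0.0000 0.0000 0.0000

Δt=0.15517, u=1.06968, d=0.93486, q=0.52009, disc=e^(-rΔt)=0.99505
k=6 terminal: V=max(K-S,0) → 35.1443 26.4474 16.4962 5.1100 0.0000 0.0000 0.0000
k=5: j=0 S=64.5078 intr=30.9422 cont=30.4695 V=30.9422[EX]; j=1 S=73.8107 intr=21.6393 cont=21.1666 V=21.6393[EX]; j=2 S=84.4552 intr=10.9948 cont=10.5220 V=10.9948[EX]; j=3 S=96.6348 intr=0.0000 cont=2.4402 V=2.4402[hold]; j=4 S=110.5709 intr=0.0000 cont=0.0000 V=0.0000[hold]; j=5 S=126.5168 intr=0.0000 cont=0.0000 V=0.0000[hold]  S*(5)=84.4552
k=4: j=0 S=69.0026 intr=26.4474 cont=25.9746 V=26.4474[EX]; j=1 S=78.9538 intr=16.4962 cont=16.0235 V=16.4962[EX]; j=2 S=90.3400 intr=5.1100 cont=6.5132 V=6.5132[hold]; j=3 S=103.3683 intr=0.0000 cont=1.1653 V=1.1653[hold]; j=4 S=118.2754 intr=0.0000 cont=0.0000 V=0.0000[hold]  S*(4)=78.9538
k=3: j=0 S=73.8107 intr=21.6393 cont=21.1666 V=21.6393[EX]; j=1 S=84.4552 intr=10.9948 cont=11.2482 V=11.2482[hold]; j=2 S=96.6348 intr=0.0000 cont=3.7133 V=3.7133[hold]; j=3 S=110.5709 intr=0.0000 cont=0.5565 V=0.5565[hold]  S*(3)=73.8107
k=2: j=0 S=78.9538 intr=16.4962 cont=16.1546 V=16.4962[EX]; j=1 S=90.3400 intr=5.1100 cont=7.2931 V=7.2931[hold]; j=2 S=103.3683 intr=0.0000 cont=2.0612 V=2.0612[hold]  S*(2)=78.9538
k=1: j=0 S=84.4552 intr=10.9948 cont=11.6518 V=11.6518[hold]; j=1 S=96.6348 intr=0.0000 cont=4.5494 V=4.5494[hold]  S*(1)=-
k=0: j=0 S=90.3400 intr=5.1100 cont=7.9185 V=7.9185[hold]  S*(0)=-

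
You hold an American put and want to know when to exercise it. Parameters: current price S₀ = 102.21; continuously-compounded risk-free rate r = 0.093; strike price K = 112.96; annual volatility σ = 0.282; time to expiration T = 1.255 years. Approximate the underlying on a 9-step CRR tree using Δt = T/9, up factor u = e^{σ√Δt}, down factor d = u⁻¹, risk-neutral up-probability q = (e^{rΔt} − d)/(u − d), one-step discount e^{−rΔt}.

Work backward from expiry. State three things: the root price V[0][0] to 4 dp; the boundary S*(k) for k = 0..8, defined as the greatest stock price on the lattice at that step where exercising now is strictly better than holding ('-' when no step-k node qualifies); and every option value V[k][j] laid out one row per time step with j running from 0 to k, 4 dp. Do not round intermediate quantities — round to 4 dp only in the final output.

price = 14.3551
boundary = - - 82.7993 91.9941 82.7993 91.9941 82.7993 91.9941 102.2100
tree:
14.3551
21.1419 8.8193
30.1607 13.8361 4.6837
38.4365 20.9659 7.9902 1.9304
45.8852 30.1607 13.2045 3.6631 0.4749
52.5893 38.4365 20.9659 6.7956 1.0359 0.0000
58.6234 45.8852 30.1607 12.2174 2.2595 0.0000 0.0000
64.0543 52.5893 38.4365 20.9659 4.9284 0.0000 0.0000 0.0000
68.9425 58.6234 45.8852 30.1607 10.7500 0.0000 0.0000 0.0000 0.0000
73.3420 64.0543 52.5893 38.4365 20.9659 0.0000 0.0000 0.0000 0.0000 0.0000

Δt=0.13944  u=1.11105  d=0.90005  q=0.53556  discount=0.98712
step 9 (expiry): payoffs max(K−S,0) = 73.3420 64.0543 52.5893 38.4365 20.9659 0.0000 0.0000 0.0000 0.0000 0.0000
step 8: (k=8,j=0): S=44.0175, (K−S)⁺=68.9425, hold=67.4870 ⇒ V=68.9425 exercise | (k=8,j=1): S=54.3366, (K−S)⁺=58.6234, hold=57.1679 ⇒ V=58.6234 exercise | (k=8,j=2): S=67.0748, (K−S)⁺=45.8852, hold=44.4297 ⇒ V=45.8852 exercise | (k=8,j=3): S=82.7993, (K−S)⁺=30.1607, hold=28.7053 ⇒ V=30.1607 exercise | (k=8,j=4): S=102.2100, (K−S)⁺=10.7500, hold=9.6120 ⇒ V=10.7500 exercise | (k=8,j=5): S=126.1712, (K−S)⁺=0.0000, hold=0.0000 ⇒ V=0.0000 continue | (k=8,j=6): S=155.7497, (K−S)⁺=0.0000, hold=0.0000 ⇒ V=0.0000 continue | (k=8,j=7): S=192.2623, (K−S)⁺=0.0000, hold=0.0000 ⇒ V=0.0000 continue | (k=8,j=8): S=237.3346, (K−S)⁺=0.0000, hold=0.0000 ⇒ V=0.0000 continue  boundary S*=102.2100
step 7: (k=7,j=0): S=48.9057, (K−S)⁺=64.0543, hold=62.5989 ⇒ V=64.0543 exercise | (k=7,j=1): S=60.3707, (K−S)⁺=52.5893, hold=51.1339 ⇒ V=52.5893 exercise | (k=7,j=2): S=74.5235, (K−S)⁺=38.4365, hold=36.9811 ⇒ V=38.4365 exercise | (k=7,j=3): S=91.9941, (K−S)⁺=20.9659, hold=19.5105 ⇒ V=20.9659 exercise | (k=7,j=4): S=113.5604, (K−S)⁺=0.0000, hold=4.9284 ⇒ V=4.9284 continue | (k=7,j=5): S=140.1825, (K−S)⁺=0.0000, hold=0.0000 ⇒ V=0.0000 continue | (k=7,j=6): S=173.0456, (K−S)⁺=0.0000, hold=0.0000 ⇒ V=0.0000 continue | (k=7,j=7): S=213.6130, (K−S)⁺=0.0000, hold=0.0000 ⇒ V=0.0000 continue  boundary S*=91.9941
step 6: (k=6,j=0): S=54.3366, (K−S)⁺=58.6234, hold=57.1679 ⇒ V=58.6234 exercise | (k=6,j=1): S=67.0748, (K−S)⁺=45.8852, hold=44.4297 ⇒ V=45.8852 exercise | (k=6,j=2): S=82.7993, (K−S)⁺=30.1607, hold=28.7053 ⇒ V=30.1607 exercise | (k=6,j=3): S=102.2100, (K−S)⁺=10.7500, hold=12.2174 ⇒ V=12.2174 continue | (k=6,j=4): S=126.1712, (K−S)⁺=0.0000, hold=2.2595 ⇒ V=2.2595 continue | (k=6,j=5): S=155.7497, (K−S)⁺=0.0000, hold=0.0000 ⇒ V=0.0000 continue | (k=6,j=6): S=192.2623, (K−S)⁺=0.0000, hold=0.0000 ⇒ V=0.0000 continue  boundary S*=82.7993
step 5: (k=5,j=0): S=60.3707, (K−S)⁺=52.5893, hold=51.1339 ⇒ V=52.5893 exercise | (k=5,j=1): S=74.5235, (K−S)⁺=38.4365, hold=36.9811 ⇒ V=38.4365 exercise | (k=5,j=2): S=91.9941, (K−S)⁺=20.9659, hold=20.2862 ⇒ V=20.9659 exercise | (k=5,j=3): S=113.5604, (K−S)⁺=0.0000, hold=6.7956 ⇒ V=6.7956 continue | (k=5,j=4): S=140.1825, (K−S)⁺=0.0000, hold=1.0359 ⇒ V=1.0359 continue | (k=5,j=5): S=173.0456, (K−S)⁺=0.0000, hold=0.0000 ⇒ V=0.0000 continue  boundary S*=91.9941
step 4: (k=4,j=0): S=67.0748, (K−S)⁺=45.8852, hold=44.4297 ⇒ V=45.8852 exercise | (k=4,j=1): S=82.7993, (K−S)⁺=30.1607, hold=28.7053 ⇒ V=30.1607 exercise | (k=4,j=2): S=102.2100, (K−S)⁺=10.7500, hold=13.2045 ⇒ V=13.2045 continue | (k=4,j=3): S=126.1712, (K−S)⁺=0.0000, hold=3.6631 ⇒ V=3.6631 continue | (k=4,j=4): S=155.7497, (K−S)⁺=0.0000, hold=0.4749 ⇒ V=0.4749 continue  boundary S*=82.7993
step 3: (k=3,j=0): S=74.5235, (K−S)⁺=38.4365, hold=36.9811 ⇒ V=38.4365 exercise | (k=3,j=1): S=91.9941, (K−S)⁺=20.9659, hold=20.8081 ⇒ V=20.9659 exercise | (k=3,j=2): S=113.5604, (K−S)⁺=0.0000, hold=7.9902 ⇒ V=7.9902 continue | (k=3,j=3): S=140.1825, (K−S)⁺=0.0000, hold=1.9304 ⇒ V=1.9304 continue  boundary S*=91.9941
step 2: (k=2,j=0): S=82.7993, (K−S)⁺=30.1607, hold=28.7053 ⇒ V=30.1607 exercise | (k=2,j=1): S=102.2100, (K−S)⁺=10.7500, hold=13.8361 ⇒ V=13.8361 continue | (k=2,j=2): S=126.1712, (K−S)⁺=0.0000, hold=4.6837 ⇒ V=4.6837 continue  boundary S*=82.7993
step 1: (k=1,j=0): S=91.9941, (K−S)⁺=20.9659, hold=21.1419 ⇒ V=21.1419 continue | (k=1,j=1): S=113.5604, (K−S)⁺=0.0000, hold=8.8193 ⇒ V=8.8193 continue  boundary S*=-
step 0: (k=0,j=0): S=102.2100, (K−S)⁺=10.7500, hold=14.3551 ⇒ V=14.3551 continue  boundary S*=-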